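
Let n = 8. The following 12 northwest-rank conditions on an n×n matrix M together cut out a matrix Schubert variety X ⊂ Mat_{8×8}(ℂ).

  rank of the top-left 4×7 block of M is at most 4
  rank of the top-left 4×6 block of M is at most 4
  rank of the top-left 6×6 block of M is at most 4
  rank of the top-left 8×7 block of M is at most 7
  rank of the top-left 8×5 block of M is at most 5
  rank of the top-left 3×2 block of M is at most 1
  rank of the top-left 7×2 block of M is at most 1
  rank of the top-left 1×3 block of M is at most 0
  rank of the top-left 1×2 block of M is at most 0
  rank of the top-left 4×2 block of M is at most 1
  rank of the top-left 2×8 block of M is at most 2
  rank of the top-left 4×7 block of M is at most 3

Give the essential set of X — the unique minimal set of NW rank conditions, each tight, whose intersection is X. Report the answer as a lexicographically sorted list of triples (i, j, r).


The tightest implied rank at each (i,j), from the 12 conditions:

  i=1: 0 0 0 1 1 1 1 1
  i=2: 1 1 1 2 2 2 2 2
  i=3: 1 1 2 3 3 3 3 3
  i=4: 1 1 2 3 3 3 3 4
  i=5: 1 1 2 3 4 4 4 5
  i=6: 1 1 2 3 4 4 5 6
  i=7: 1 1 2 3 4 5 6 7
  i=8: 1 2 3 4 5 6 7 8

second differences of R give the permutation w = (4, 1, 3, 8, 5, 7, 6, 2).

4 SE-corners of the 12-cell Rothe diagram give Ess(w):

[(1, 3, 0), (4, 7, 3), (6, 6, 4), (7, 2, 1)]


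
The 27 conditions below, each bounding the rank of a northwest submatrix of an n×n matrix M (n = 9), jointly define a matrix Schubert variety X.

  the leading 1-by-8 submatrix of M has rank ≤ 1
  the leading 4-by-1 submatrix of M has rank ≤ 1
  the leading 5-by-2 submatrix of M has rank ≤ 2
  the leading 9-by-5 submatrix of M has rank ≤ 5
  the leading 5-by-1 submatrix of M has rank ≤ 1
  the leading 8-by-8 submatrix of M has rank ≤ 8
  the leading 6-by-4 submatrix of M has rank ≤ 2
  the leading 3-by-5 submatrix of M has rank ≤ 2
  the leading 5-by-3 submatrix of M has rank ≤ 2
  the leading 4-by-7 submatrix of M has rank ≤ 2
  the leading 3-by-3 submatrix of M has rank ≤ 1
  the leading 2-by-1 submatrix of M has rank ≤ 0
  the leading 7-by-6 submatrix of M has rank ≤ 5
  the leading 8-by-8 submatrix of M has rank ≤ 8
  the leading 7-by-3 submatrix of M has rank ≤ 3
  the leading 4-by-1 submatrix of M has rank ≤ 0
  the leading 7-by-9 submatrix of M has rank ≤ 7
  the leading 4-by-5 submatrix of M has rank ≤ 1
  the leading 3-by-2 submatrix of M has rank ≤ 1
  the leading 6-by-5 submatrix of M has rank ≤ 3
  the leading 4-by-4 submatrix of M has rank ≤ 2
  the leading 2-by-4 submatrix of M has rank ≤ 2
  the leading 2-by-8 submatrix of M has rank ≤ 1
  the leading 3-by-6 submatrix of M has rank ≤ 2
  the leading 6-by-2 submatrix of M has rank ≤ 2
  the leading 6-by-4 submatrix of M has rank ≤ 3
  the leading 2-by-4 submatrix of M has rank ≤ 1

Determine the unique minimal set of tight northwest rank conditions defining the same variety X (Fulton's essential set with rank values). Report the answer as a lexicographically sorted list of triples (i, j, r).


Reconstructing r_w from the 27 given conditions:

  row 1: 0  1  1  1  1  1  1  1  1
  row 2: 0  1  1  1  1  1  1  1  2
  row 3: 0  1  1  1  1  2  2  2  3
  row 4: 0  1  1  1  1  2  2  3  4
  row 5: 1  2  2  2  2  3  3  4  5
  row 6: 1  2  2  2  3  4  4  5  6
  row 7: 1  2  3  3  4  5  5  6  7
  row 8: 1  2  3  4  5  6  6  7  8
  row 9: 1  2  3  4  5  6  7  8  9

hence w(1..9) = (2, 9, 6, 8, 1, 5, 3, 4, 7).

ℓ(w)=19; the 5 essential cells (i,j,r):

[(2, 8, 1), (4, 1, 0), (4, 5, 1), (4, 7, 2), (6, 4, 2)]


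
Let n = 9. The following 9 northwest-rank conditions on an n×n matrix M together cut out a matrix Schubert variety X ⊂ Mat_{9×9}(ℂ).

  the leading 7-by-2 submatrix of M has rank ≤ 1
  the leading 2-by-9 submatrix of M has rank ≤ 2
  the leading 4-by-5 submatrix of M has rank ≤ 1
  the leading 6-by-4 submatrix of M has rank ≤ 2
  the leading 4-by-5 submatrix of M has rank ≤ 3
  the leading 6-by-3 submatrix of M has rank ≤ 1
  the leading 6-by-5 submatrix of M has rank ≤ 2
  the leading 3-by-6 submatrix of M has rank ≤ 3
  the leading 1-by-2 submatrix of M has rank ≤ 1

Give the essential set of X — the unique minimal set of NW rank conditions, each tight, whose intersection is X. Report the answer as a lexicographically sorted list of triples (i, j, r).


Rank table r_w(9×9) implied by the 9 constraints:

  i=1: 1 | 1 | 1 | 1 | 1 | 1 | 1 | 1 | 1
  i=2: 1 | 1 | 1 | 1 | 1 | 2 | 2 | 2 | 2
  i=3: 1 | 1 | 1 | 1 | 1 | 2 | 3 | 3 | 3
  i=4: 1 | 1 | 1 | 1 | 1 | 2 | 3 | 4 | 4
  i=5: 1 | 1 | 1 | 2 | 2 | 3 | 4 | 5 | 5
  i=6: 1 | 1 | 1 | 2 | 2 | 3 | 4 | 5 | 6
  i=7: 1 | 1 | 2 | 3 | 3 | 4 | 5 | 6 | 7
  i=8: 1 | 2 | 3 | 4 | 4 | 5 | 6 | 7 | 8
  i=9: 1 | 2 | 3 | 4 | 5 | 6 | 7 | 8 | 9

reading off 1-entries of Δ²R: w = (1, 6, 7, 8, 4, 9, 3, 2, 5).

|D(w)|=18, |Ess(w)|=4:

[(4, 5, 1), (6, 3, 1), (6, 5, 2), (7, 2, 1)]


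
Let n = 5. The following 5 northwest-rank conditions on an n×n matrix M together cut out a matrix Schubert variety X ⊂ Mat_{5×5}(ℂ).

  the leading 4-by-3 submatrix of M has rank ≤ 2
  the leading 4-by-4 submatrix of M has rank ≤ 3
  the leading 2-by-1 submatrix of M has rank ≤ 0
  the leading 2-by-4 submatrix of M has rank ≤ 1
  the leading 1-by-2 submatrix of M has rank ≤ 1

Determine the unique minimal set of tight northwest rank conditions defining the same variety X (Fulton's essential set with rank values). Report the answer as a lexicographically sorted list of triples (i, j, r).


Propagating the 5 rank bounds to every northwest block:

  row 1: 0, 1, 1, 1, 1
  row 2: 0, 1, 1, 1, 2
  row 3: 1, 2, 2, 2, 3
  row 4: 1, 2, 2, 3, 4
  row 5: 1, 2, 3, 4, 5

hence w(1..5) = (2, 5, 1, 4, 3).

Rothe diagram D(w) (5 cells), 3 SE-corners (essential conditions):

[(2, 1, 0), (2, 4, 1), (4, 3, 2)]


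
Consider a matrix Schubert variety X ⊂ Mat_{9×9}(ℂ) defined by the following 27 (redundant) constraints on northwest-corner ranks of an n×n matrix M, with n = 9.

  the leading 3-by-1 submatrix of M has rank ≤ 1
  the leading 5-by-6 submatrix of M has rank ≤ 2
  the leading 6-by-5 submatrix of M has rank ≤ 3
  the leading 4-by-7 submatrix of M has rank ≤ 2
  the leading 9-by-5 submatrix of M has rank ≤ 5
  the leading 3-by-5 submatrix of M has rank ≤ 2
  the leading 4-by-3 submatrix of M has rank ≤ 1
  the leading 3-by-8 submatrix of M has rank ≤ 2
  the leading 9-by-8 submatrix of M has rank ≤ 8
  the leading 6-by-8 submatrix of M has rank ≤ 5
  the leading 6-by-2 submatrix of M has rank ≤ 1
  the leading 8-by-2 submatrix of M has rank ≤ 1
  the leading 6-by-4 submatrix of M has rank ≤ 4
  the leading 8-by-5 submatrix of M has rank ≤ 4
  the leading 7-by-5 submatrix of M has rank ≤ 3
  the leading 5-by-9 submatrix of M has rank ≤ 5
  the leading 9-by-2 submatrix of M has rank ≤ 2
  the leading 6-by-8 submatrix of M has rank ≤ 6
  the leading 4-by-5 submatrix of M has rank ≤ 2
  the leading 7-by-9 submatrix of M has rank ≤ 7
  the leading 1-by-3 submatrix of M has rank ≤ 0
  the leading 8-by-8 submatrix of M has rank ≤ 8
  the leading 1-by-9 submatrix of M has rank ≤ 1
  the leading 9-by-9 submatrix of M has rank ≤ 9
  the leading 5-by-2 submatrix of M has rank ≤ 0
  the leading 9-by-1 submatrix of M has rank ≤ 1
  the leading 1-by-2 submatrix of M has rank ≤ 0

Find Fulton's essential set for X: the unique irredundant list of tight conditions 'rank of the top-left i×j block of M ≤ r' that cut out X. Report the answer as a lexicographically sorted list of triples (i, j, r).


Rank table r_w(9×9) implied by the 27 constraints:

  0  0  0  1  1  1  1  1  1
  0  0  1  2  2  2  2  2  2
  0  0  1  2  2  2  2  2  3
  0  0  1  2  2  2  2  3  4
  0  0  1  2  2  2  3  4  5
  1  1  2  3  3  3  4  5  6
  1  1  2  3  3  4  5  6  7
  1  1  2  3  4  5  6  7  8
  1  2  3  4  5  6  7  8  9

hence w(1..9) = (4, 3, 9, 8, 7, 1, 6, 5, 2).

Rothe diagram D(w) (23 cells), 7 SE-corners (essential conditions):

[(1, 3, 0), (3, 8, 2), (4, 7, 2), (5, 2, 0), (5, 6, 2), (7, 5, 3), (8, 2, 1)]


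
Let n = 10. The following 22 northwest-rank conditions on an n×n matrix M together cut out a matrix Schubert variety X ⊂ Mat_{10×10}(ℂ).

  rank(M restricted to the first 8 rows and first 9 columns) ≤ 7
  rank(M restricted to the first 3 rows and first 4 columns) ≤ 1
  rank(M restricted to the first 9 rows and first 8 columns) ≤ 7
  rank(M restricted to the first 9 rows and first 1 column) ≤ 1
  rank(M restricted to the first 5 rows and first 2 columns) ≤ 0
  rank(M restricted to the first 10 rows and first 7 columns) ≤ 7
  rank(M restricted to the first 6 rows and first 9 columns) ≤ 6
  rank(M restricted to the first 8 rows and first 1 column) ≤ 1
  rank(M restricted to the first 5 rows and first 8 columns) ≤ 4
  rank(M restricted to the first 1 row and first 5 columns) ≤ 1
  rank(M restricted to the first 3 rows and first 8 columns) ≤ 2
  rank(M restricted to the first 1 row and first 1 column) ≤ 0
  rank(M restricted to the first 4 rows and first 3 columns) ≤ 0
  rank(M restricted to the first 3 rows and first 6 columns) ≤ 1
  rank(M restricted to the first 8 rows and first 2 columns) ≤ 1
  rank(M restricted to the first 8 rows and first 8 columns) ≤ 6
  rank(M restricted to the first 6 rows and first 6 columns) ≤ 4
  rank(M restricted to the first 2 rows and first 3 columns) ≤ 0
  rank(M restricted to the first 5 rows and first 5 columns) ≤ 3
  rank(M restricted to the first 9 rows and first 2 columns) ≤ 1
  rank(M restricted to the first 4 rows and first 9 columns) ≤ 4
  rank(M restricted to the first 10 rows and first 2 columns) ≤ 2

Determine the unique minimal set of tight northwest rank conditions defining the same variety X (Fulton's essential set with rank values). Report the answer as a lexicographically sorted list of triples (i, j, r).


Recovering R(i,j) via the rank-extension bound from the 22 conditions:

  R[1]: 0 0 0 1 1 1 1 1 1 1
  R[2]: 0 0 0 1 1 1 2 2 2 2
  R[3]: 0 0 0 1 1 1 2 2 3 3
  R[4]: 0 0 0 1 2 2 3 3 4 4
  R[5]: 0 0 1 2 3 3 4 4 5 5
  R[6]: 1 1 2 3 4 4 5 5 6 6
  R[7]: 1 1 2 3 4 5 6 6 7 7
  R[8]: 1 1 2 3 4 5 6 6 7 8
  R[9]: 1 1 2 3 4 5 6 7 8 9
  R[10]: 1 2 3 4 5 6 7 8 9 10

giving w = (4, 7, 9, 5, 3, 1, 6, 10, 8, 2) via Δ²R.

6 SE-corners of the 23-cell Rothe diagram give Ess(w):

[(3, 6, 1), (3, 8, 2), (4, 3, 0), (5, 2, 0), (8, 8, 6), (9, 2, 1)]


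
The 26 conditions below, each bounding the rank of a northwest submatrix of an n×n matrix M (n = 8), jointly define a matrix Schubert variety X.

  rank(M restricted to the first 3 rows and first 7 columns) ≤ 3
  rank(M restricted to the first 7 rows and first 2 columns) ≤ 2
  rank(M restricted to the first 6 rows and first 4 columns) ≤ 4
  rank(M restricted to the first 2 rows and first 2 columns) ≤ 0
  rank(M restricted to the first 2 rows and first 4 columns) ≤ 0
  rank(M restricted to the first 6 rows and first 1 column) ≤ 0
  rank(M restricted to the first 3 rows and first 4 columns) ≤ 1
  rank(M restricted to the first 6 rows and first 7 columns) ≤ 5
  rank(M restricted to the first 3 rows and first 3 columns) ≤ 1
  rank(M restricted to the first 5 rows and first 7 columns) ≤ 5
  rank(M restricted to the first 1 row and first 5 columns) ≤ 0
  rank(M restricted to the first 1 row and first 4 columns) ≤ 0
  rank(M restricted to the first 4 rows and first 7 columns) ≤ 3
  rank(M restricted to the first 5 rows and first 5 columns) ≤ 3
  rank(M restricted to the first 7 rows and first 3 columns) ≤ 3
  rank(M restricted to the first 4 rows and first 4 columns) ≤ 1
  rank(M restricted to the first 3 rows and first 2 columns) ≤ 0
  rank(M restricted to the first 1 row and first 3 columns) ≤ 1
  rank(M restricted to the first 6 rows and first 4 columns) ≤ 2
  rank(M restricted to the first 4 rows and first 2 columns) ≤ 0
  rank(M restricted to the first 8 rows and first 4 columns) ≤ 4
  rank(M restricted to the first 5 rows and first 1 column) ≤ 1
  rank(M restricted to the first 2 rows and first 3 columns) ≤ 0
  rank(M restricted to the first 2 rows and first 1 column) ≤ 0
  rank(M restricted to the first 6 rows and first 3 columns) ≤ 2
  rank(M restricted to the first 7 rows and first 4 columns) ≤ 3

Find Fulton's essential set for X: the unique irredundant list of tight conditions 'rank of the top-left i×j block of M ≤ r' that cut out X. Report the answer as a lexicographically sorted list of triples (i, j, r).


Propagating the 26 rank bounds to every northwest block:

  row 1: 0  0  0  0  0  1  1  1
  row 2: 0  0  0  0  1  2  2  2
  row 3: 0  0  1  1  2  3  3  3
  row 4: 0  0  1  1  2  3  3  4
  row 5: 0  1  2  2  3  4  4  5
  row 6: 0  1  2  2  3  4  5  6
  row 7: 1  2  3  3  4  5  6  7
  row 8: 1  2  3  4  5  6  7  8

second differences of R give the permutation w = (6, 5, 3, 8, 2, 7, 1, 4).

Rothe diagram D(w) (18 cells), 7 SE-corners (essential conditions):

[(1, 5, 0), (2, 4, 0), (4, 2, 0), (4, 4, 1), (4, 7, 3), (6, 1, 0), (6, 4, 2)]


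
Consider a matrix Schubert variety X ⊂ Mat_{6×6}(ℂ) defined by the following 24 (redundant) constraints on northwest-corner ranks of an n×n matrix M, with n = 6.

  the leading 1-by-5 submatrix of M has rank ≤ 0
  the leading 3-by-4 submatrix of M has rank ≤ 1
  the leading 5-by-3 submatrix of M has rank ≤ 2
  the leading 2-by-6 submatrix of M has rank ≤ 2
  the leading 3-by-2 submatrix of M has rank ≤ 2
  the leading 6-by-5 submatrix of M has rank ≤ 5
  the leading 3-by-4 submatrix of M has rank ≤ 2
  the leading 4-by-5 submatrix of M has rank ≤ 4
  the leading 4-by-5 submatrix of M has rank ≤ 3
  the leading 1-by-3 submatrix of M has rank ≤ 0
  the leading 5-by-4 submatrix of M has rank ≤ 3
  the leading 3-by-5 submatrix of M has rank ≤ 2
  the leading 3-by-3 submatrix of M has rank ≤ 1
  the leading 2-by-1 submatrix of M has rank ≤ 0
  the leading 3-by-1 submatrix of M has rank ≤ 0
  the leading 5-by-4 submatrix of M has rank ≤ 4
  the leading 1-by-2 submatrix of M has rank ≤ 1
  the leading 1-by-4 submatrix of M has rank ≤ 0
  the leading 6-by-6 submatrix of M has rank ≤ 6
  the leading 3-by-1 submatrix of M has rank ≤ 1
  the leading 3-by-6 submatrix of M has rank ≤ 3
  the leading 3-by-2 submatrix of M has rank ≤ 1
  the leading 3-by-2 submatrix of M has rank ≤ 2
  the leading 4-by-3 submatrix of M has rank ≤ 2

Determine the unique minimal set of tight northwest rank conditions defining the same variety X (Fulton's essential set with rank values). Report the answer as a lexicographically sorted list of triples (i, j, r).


Propagating the 24 rank bounds to every northwest block:

  row 1: 0 | 0 | 0 | 0 | 0 | 1
  row 2: 0 | 1 | 1 | 1 | 1 | 2
  row 3: 0 | 1 | 1 | 1 | 2 | 3
  row 4: 1 | 2 | 2 | 2 | 3 | 4
  row 5: 1 | 2 | 2 | 3 | 4 | 5
  row 6: 1 | 2 | 3 | 4 | 5 | 6

hence w(1..6) = (6, 2, 5, 1, 4, 3).

Fulton essential set (4 of the 10 Rothe cells):

[(1, 5, 0), (3, 1, 0), (3, 4, 1), (5, 3, 2)]


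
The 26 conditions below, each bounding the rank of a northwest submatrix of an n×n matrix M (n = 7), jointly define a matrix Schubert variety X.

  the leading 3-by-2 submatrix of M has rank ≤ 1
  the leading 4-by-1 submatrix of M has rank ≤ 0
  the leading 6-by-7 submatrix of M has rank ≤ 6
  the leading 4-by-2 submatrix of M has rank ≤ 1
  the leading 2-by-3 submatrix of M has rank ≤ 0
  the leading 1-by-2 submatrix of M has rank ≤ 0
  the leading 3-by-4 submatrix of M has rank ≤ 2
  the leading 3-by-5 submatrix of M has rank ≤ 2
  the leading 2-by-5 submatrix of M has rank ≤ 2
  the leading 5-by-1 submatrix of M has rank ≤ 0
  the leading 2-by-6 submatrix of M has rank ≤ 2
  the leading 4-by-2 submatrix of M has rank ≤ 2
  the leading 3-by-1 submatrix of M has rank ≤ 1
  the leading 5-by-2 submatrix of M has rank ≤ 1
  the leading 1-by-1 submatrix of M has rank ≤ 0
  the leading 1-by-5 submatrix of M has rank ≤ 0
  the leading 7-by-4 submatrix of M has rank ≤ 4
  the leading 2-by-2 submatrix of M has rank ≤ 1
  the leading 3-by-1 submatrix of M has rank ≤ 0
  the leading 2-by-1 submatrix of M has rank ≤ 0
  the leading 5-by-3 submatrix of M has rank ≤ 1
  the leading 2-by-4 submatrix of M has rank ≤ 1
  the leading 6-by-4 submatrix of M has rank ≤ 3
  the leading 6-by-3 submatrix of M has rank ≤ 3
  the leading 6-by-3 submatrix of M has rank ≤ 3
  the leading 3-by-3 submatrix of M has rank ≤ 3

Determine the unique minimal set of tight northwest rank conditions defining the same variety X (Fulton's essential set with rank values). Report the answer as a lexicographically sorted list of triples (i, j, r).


Reconstructing r_w from the 26 given conditions:

  i=1: 0, 0, 0, 0, 0, 1, 1
  i=2: 0, 0, 0, 1, 1, 2, 2
  i=3: 0, 1, 1, 2, 2, 3, 3
  i=4: 0, 1, 1, 2, 3, 4, 4
  i=5: 0, 1, 1, 2, 3, 4, 5
  i=6: 1, 2, 2, 3, 4, 5, 6
  i=7: 1, 2, 3, 4, 5, 6, 7

hence w(1..7) = (6, 4, 2, 5, 7, 1, 3).

4 SE-corners of the 13-cell Rothe diagram give Ess(w):

[(1, 5, 0), (2, 3, 0), (5, 1, 0), (5, 3, 1)]


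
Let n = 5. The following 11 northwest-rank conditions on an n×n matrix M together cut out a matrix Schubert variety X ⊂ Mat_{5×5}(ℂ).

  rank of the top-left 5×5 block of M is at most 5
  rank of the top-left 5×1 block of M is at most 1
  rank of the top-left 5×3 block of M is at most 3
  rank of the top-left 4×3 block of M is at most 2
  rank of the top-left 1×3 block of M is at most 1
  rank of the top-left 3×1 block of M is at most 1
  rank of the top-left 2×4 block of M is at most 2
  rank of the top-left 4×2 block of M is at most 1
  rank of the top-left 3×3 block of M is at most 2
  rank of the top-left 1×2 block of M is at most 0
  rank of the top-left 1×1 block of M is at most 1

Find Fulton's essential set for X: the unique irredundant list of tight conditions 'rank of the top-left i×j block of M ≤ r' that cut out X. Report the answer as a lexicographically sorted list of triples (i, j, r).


The tightest implied rank at each (i,j), from the 11 conditions:

  0 | 0 | 1 | 1 | 1
  1 | 1 | 2 | 2 | 2
  1 | 1 | 2 | 3 | 3
  1 | 1 | 2 | 3 | 4
  1 | 2 | 3 | 4 | 5

the unique w with this rank table is (3, 1, 4, 5, 2).

ℓ(w)=4; the 2 essential cells (i,j,r):

[(1, 2, 0), (4, 2, 1)]


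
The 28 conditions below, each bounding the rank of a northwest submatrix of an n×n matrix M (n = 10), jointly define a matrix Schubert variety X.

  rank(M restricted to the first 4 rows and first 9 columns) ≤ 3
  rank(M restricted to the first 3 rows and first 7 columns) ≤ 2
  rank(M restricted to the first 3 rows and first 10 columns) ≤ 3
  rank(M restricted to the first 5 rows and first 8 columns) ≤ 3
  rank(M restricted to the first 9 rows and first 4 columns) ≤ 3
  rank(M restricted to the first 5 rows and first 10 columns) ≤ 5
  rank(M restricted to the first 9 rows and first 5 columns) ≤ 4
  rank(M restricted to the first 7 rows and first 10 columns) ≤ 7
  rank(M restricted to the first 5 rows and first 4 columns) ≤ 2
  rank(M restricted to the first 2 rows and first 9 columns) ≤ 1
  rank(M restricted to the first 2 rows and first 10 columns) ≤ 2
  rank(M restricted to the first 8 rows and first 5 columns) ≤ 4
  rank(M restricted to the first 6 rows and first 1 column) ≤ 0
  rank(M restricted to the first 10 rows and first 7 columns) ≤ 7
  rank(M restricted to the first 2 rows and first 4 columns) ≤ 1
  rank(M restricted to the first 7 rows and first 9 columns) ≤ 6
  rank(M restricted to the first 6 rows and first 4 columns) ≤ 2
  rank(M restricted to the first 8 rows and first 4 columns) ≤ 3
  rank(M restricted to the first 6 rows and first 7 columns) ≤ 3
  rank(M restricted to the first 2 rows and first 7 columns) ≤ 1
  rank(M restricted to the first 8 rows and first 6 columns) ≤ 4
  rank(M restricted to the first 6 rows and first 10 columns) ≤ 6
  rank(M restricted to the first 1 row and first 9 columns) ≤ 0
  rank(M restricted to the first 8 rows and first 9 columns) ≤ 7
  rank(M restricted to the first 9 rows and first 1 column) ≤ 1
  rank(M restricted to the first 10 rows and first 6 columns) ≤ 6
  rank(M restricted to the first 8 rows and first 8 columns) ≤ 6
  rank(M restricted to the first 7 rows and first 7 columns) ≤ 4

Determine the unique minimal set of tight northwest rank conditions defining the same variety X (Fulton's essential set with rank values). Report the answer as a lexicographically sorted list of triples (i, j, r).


Propagating the 28 rank bounds to every northwest block:

  i=1: 0 | 0 | 0 | 0 | 0 | 0 | 0 | 0 | 0 | 1
  i=2: 0 | 1 | 1 | 1 | 1 | 1 | 1 | 1 | 1 | 2
  i=3: 0 | 1 | 2 | 2 | 2 | 2 | 2 | 2 | 2 | 3
  i=4: 0 | 1 | 2 | 2 | 3 | 3 | 3 | 3 | 3 | 4
  i=5: 0 | 1 | 2 | 2 | 3 | 3 | 3 | 3 | 4 | 5
  i=6: 0 | 1 | 2 | 2 | 3 | 3 | 3 | 4 | 5 | 6
  i=7: 1 | 2 | 3 | 3 | 4 | 4 | 4 | 5 | 6 | 7
  i=8: 1 | 2 | 3 | 3 | 4 | 4 | 5 | 6 | 7 | 8
  i=9: 1 | 2 | 3 | 3 | 4 | 5 | 6 | 7 | 8 | 9
  i=10: 1 | 2 | 3 | 4 | 5 | 6 | 7 | 8 | 9 | 10

second differences of R give the permutation w = (10, 2, 3, 5, 9, 8, 1, 7, 6, 4).

|D(w)|=25, |Ess(w)|=7:

[(1, 9, 0), (5, 8, 3), (6, 1, 0), (6, 4, 2), (6, 7, 3), (8, 6, 4), (9, 4, 3)]


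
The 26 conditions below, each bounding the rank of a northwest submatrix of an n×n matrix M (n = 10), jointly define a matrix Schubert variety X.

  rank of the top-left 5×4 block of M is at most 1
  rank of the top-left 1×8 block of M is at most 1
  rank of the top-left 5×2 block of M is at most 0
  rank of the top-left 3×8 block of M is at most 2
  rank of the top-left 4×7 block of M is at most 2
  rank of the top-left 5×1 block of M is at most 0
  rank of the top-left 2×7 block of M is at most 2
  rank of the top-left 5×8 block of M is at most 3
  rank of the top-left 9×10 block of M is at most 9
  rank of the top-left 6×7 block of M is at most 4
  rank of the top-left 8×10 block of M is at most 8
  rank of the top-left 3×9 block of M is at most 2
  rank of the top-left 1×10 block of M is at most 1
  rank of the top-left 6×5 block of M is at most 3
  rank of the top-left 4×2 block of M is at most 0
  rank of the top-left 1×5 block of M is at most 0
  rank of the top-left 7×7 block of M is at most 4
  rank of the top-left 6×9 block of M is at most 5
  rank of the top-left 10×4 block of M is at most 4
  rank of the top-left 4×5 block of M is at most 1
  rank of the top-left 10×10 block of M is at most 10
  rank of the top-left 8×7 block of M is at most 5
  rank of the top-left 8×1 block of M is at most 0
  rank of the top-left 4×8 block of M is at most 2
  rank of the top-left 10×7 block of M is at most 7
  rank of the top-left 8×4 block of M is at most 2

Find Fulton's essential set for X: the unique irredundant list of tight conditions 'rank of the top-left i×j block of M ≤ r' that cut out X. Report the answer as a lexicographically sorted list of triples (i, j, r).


Computing R[i][j] = min implied NW-rank bound (n=10, 26 conditions):

  i=1: 0  0  0  0  0  1  1  1  1  1
  i=2: 0  0  1  1  1  2  2  2  2  2
  i=3: 0  0  1  1  1  2  2  2  2  3
  i=4: 0  0  1  1  1  2  2  2  3  4
  i=5: 0  0  1  1  2  3  3  3  4  5
  i=6: 0  1  2  2  3  4  4  4  5  6
  i=7: 0  1  2  2  3  4  4  5  6  7
  i=8: 0  1  2  2  3  4  5  6  7  8
  i=9: 1  2  3  3  4  5  6  7  8  9
  i=10: 1  2  3  4  5  6  7  8  9  10

hence w(1..10) = (6, 3, 10, 9, 5, 2, 8, 7, 1, 4).

|D(w)|=29, |Ess(w)|=9:

[(1, 5, 0), (3, 9, 2), (4, 5, 1), (4, 8, 2), (5, 2, 0), (5, 4, 1), (7, 7, 4), (8, 1, 0), (8, 4, 2)]


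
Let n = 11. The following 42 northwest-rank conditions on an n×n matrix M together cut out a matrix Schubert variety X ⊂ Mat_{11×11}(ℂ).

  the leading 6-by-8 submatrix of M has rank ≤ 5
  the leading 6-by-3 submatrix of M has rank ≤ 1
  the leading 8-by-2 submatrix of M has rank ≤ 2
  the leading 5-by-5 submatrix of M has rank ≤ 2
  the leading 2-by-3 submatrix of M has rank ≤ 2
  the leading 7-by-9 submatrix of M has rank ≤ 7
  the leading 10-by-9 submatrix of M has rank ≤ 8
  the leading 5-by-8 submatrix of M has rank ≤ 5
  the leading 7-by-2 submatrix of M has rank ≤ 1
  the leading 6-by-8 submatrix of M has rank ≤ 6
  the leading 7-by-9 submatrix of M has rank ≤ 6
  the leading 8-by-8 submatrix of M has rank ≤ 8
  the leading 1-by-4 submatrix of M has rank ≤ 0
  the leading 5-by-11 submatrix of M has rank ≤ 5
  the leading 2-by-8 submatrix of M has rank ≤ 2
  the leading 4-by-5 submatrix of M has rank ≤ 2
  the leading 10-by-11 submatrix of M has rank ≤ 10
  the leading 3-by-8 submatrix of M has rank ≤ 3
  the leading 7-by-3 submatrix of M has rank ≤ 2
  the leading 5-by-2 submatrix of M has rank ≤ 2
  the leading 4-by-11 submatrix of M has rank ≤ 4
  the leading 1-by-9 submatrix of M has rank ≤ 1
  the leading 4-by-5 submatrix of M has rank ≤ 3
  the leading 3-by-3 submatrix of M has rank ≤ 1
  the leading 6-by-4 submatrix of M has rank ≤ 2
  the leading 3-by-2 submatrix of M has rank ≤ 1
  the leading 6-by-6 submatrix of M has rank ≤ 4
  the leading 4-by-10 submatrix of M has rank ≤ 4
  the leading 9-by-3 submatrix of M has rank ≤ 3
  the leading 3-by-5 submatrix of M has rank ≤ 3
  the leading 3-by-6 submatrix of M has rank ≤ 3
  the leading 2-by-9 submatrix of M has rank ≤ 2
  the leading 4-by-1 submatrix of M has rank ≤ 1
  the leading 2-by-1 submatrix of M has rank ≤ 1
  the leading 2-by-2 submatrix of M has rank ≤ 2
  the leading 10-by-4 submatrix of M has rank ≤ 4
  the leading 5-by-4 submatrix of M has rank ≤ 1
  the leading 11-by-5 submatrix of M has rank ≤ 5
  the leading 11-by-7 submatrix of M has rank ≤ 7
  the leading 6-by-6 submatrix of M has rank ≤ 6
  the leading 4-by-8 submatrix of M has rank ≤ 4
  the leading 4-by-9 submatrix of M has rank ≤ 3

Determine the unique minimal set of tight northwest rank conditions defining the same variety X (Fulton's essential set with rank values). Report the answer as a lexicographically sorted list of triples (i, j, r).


Rank table r_w(11×11) implied by the 42 constraints:

  R[1]: 0 0 0 0 1 1 1 1 1 1 1
  R[2]: 1 1 1 1 2 2 2 2 2 2 2
  R[3]: 1 1 1 1 2 3 3 3 3 3 3
  R[4]: 1 1 1 1 2 3 3 3 3 4 4
  R[5]: 1 1 1 1 2 3 4 4 4 5 5
  R[6]: 1 1 1 2 3 4 5 5 5 6 6
  R[7]: 1 1 2 3 4 5 6 6 6 7 7
  R[8]: 1 2 3 4 5 6 7 7 7 8 8
  R[9]: 1 2 3 4 5 6 7 8 8 9 9
  R[10]: 1 2 3 4 5 6 7 8 8 9 10
  R[11]: 1 2 3 4 5 6 7 8 9 10 11

reading off 1-entries of Δ²R: w = (5, 1, 6, 10, 7, 4, 3, 2, 8, 11, 9).

Rothe diagram D(w) (20 cells), 6 SE-corners (essential conditions):

[(1, 4, 0), (4, 9, 3), (5, 4, 1), (6, 3, 1), (7, 2, 1), (10, 9, 8)]


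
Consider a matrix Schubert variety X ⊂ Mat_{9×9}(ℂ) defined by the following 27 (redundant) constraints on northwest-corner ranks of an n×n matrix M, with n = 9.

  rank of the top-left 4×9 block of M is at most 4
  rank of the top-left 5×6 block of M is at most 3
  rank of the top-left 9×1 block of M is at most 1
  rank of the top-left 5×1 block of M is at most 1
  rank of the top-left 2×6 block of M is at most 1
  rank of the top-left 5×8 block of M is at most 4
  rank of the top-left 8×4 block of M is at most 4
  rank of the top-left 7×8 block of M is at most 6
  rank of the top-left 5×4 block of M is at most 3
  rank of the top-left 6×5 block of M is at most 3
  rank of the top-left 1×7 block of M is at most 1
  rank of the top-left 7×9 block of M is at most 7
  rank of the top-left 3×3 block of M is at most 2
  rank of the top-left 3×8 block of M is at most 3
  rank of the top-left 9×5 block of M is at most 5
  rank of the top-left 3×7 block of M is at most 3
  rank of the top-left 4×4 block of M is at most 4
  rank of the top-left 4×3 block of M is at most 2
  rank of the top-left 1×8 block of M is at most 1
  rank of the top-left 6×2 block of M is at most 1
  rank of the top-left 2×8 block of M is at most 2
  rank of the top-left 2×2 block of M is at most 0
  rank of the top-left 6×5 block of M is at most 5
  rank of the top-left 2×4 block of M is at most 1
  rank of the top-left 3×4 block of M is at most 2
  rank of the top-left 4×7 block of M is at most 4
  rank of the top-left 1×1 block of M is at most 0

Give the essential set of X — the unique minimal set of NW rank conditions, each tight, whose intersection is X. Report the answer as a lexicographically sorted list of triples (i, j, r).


Propagating the 27 rank bounds to every northwest block:

  0  0  1  1  1  1  1  1  1
  0  0  1  1  1  1  2  2  2
  1  1  2  2  2  2  3  3  3
  1  1  2  3  3  3  4  4  4
  1  1  2  3  3  3  4  4  5
  1  1  2  3  3  4  5  5  6
  1  2  3  4  4  5  6  6  7
  1  2  3  4  5  6  7  7  8
  1  2  3  4  5  6  7  8  9

second differences of R give the permutation w = (3, 7, 1, 4, 9, 6, 2, 5, 8).

|D(w)|=14, |Ess(w)|=6:

[(2, 2, 0), (2, 6, 1), (5, 6, 3), (5, 8, 4), (6, 2, 1), (6, 5, 3)]


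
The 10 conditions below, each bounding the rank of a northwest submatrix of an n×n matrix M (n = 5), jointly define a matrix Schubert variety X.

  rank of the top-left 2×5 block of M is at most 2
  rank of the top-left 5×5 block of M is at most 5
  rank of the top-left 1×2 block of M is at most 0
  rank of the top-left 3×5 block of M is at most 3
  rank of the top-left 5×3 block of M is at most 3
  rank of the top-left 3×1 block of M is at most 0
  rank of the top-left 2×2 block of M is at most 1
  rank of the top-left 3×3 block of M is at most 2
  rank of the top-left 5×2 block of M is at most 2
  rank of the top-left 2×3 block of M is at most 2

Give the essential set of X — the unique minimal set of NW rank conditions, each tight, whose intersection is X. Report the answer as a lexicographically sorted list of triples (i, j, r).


Computing R[i][j] = min implied NW-rank bound (n=5, 10 conditions):

  0 | 0 | 1 | 1 | 1
  0 | 1 | 2 | 2 | 2
  0 | 1 | 2 | 3 | 3
  1 | 2 | 3 | 4 | 4
  1 | 2 | 3 | 4 | 5

so w = (3, 2, 4, 1, 5).

2 SE-corners of the 4-cell Rothe diagram give Ess(w):

[(1, 2, 0), (3, 1, 0)]


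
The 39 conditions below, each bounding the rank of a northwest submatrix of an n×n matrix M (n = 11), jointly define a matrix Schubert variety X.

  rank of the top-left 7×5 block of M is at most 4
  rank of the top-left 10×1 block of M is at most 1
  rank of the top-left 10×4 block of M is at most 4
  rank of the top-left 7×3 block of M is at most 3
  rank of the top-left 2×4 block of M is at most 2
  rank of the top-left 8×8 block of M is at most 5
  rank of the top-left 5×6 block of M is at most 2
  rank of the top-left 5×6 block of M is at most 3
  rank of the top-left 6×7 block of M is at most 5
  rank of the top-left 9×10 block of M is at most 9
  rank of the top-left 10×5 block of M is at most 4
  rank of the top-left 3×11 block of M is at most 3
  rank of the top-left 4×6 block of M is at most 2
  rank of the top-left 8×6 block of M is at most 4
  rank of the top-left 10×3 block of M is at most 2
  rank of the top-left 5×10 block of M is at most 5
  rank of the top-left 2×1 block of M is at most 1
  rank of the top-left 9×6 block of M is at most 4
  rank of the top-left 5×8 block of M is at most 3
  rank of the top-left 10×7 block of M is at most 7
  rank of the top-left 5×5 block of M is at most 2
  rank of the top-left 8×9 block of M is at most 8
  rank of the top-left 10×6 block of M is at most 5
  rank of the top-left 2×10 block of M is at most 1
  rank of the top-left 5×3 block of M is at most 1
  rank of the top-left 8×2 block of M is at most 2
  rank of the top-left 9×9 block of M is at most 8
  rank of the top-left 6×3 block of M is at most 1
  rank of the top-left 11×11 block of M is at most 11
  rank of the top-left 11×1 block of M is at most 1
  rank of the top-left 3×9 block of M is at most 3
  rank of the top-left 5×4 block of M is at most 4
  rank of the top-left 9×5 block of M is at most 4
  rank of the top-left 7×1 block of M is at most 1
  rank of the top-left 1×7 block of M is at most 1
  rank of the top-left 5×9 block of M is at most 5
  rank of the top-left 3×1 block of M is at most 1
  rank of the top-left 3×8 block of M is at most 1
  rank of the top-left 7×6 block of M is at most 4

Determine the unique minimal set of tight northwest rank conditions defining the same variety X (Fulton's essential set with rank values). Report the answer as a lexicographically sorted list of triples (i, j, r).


Reconstructing r_w from the 39 given conditions:

  1  1  1  1  1  1  1  1  1  1  1
  1  1  1  1  1  1  1  1  1  1  2
  1  1  1  1  1  1  1  1  2  2  3
  1  1  1  2  2  2  2  2  3  3  4
  1  1  1  2  2  2  3  3  4  4  5
  1  1  1  2  3  3  4  4  5  5  6
  1  2  2  3  4  4  5  5  6  6  7
  1  2  2  3  4  4  5  5  6  7  8
  1  2  2  3  4  4  5  6  7  8  9
  1  2  2  3  4  5  6  7  8  9  10
  1  2  3  4  5  6  7  8  9  10  11

reading off 1-entries of Δ²R: w = (1, 11, 9, 4, 7, 5, 2, 10, 8, 6, 3).

7 SE-corners of the 30-cell Rothe diagram give Ess(w):

[(2, 10, 1), (3, 8, 1), (5, 6, 2), (6, 3, 1), (8, 8, 5), (9, 6, 4), (10, 3, 2)]


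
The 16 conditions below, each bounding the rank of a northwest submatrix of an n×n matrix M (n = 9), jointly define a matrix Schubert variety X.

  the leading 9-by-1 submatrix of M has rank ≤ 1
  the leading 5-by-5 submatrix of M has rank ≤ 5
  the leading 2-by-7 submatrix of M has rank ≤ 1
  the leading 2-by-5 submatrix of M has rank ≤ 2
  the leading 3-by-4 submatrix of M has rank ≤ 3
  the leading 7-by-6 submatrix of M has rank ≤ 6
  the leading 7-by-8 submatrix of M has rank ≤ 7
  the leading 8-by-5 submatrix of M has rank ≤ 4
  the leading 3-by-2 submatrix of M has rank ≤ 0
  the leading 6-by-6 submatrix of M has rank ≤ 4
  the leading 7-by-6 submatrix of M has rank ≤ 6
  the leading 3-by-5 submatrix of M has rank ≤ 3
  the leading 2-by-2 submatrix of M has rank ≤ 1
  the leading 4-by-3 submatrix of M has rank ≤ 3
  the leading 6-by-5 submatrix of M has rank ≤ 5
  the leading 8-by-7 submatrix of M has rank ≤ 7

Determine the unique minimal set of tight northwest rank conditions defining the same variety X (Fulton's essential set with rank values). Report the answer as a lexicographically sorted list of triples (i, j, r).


Computing R[i][j] = min implied NW-rank bound (n=9, 16 conditions):

  R[1]: 0  0  1  1  1  1  1  1  1
  R[2]: 0  0  1  1  1  1  1  2  2
  R[3]: 0  0  1  2  2  2  2  3  3
  R[4]: 1  1  2  3  3  3  3  4  4
  R[5]: 1  2  3  4  4  4  4  5  5
  R[6]: 1  2  3  4  4  4  5  6  6
  R[7]: 1  2  3  4  4  5  6  7  7
  R[8]: 1  2  3  4  4  5  6  7  8
  R[9]: 1  2  3  4  5  6  7  8  9

giving w = (3, 8, 4, 1, 2, 7, 6, 9, 5) via Δ²R.

|D(w)|=14, |Ess(w)|=4:

[(2, 7, 1), (3, 2, 0), (6, 6, 4), (8, 5, 4)]


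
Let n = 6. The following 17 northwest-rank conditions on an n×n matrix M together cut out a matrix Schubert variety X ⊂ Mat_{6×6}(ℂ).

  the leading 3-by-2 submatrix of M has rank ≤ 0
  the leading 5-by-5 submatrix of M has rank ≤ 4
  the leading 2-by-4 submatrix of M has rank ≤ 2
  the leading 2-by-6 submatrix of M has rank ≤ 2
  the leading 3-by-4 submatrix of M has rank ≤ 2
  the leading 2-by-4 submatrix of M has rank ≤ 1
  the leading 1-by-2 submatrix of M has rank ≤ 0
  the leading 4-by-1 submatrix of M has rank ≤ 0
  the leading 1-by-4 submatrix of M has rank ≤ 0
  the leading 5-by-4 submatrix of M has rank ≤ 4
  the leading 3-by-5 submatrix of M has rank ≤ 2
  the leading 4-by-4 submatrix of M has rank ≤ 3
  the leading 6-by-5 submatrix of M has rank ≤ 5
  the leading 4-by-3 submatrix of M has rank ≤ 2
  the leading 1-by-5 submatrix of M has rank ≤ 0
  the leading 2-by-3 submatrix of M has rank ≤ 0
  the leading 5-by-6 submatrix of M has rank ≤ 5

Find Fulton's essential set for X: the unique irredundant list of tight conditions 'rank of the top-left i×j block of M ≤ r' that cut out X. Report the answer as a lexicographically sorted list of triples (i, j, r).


Propagating the 17 rank bounds to every northwest block:

  R[1]: 0 0 0 0 0 1
  R[2]: 0 0 0 1 1 2
  R[3]: 0 0 1 2 2 3
  R[4]: 0 1 2 3 3 4
  R[5]: 1 2 3 4 4 5
  R[6]: 1 2 3 4 5 6

hence w(1..6) = (6, 4, 3, 2, 1, 5).

|D(w)|=11, |Ess(w)|=4:

[(1, 5, 0), (2, 3, 0), (3, 2, 0), (4, 1, 0)]


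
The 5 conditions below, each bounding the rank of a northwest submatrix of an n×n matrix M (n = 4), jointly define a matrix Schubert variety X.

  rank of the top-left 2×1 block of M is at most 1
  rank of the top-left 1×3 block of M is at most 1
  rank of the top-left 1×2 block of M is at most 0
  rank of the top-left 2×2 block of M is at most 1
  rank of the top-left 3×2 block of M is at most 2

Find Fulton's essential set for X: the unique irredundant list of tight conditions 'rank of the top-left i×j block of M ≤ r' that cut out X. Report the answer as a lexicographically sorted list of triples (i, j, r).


Propagating the 5 rank bounds to every northwest block:

  0  0  1  1
  1  1  2  2
  1  2  3  3
  1  2  3  4

hence w(1..4) = (3, 1, 2, 4).

|D(w)|=2, |Ess(w)|=1:

[(1, 2, 0)]


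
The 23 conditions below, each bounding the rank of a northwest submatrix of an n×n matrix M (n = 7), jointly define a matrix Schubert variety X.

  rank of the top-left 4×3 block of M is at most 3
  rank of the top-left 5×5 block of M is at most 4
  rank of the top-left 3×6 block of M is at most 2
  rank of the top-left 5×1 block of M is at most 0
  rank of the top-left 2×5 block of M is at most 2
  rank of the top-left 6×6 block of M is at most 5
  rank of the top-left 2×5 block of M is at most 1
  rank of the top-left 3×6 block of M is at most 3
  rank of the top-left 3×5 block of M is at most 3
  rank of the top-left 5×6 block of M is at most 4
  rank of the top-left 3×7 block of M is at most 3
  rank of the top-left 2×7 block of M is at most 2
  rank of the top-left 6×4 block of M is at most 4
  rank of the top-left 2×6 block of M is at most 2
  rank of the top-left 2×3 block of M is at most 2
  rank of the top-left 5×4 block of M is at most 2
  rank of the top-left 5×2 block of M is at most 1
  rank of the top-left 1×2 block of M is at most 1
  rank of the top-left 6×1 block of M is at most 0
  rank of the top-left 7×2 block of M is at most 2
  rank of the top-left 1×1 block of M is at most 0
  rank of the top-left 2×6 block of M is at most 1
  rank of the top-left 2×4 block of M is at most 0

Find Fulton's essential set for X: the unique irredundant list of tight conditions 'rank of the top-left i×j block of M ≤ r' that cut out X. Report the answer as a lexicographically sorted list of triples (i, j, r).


Propagating the 23 rank bounds to every northwest block:

  0  0  0  0  1  1  1
  0  0  0  0  1  1  2
  0  1  1  1  2  2  3
  0  1  2  2  3  3  4
  0  1  2  2  3  4  5
  0  1  2  3  4  5  6
  1  2  3  4  5  6  7

so w = (5, 7, 2, 3, 6, 4, 1).

ℓ(w)=14; the 4 essential cells (i,j,r):

[(2, 4, 0), (2, 6, 1), (5, 4, 2), (6, 1, 0)]


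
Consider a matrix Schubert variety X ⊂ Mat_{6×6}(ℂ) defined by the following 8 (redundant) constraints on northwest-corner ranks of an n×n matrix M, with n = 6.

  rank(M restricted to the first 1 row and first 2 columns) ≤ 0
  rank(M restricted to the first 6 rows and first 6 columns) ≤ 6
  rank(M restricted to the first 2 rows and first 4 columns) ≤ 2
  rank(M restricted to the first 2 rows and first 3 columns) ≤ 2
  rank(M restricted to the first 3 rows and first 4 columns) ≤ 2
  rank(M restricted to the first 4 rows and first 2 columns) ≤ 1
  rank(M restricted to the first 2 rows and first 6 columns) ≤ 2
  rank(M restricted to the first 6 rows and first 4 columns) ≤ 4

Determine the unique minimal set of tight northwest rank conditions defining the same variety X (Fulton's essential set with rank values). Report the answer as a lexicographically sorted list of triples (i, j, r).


Computing R[i][j] = min implied NW-rank bound (n=6, 8 conditions):

  R[1]: 0 0 1 1 1 1
  R[2]: 1 1 2 2 2 2
  R[3]: 1 1 2 2 3 3
  R[4]: 1 1 2 3 4 4
  R[5]: 1 2 3 4 5 5
  R[6]: 1 2 3 4 5 6

so w = (3, 1, 5, 4, 2, 6).

ℓ(w)=5; the 3 essential cells (i,j,r):

[(1, 2, 0), (3, 4, 2), (4, 2, 1)]


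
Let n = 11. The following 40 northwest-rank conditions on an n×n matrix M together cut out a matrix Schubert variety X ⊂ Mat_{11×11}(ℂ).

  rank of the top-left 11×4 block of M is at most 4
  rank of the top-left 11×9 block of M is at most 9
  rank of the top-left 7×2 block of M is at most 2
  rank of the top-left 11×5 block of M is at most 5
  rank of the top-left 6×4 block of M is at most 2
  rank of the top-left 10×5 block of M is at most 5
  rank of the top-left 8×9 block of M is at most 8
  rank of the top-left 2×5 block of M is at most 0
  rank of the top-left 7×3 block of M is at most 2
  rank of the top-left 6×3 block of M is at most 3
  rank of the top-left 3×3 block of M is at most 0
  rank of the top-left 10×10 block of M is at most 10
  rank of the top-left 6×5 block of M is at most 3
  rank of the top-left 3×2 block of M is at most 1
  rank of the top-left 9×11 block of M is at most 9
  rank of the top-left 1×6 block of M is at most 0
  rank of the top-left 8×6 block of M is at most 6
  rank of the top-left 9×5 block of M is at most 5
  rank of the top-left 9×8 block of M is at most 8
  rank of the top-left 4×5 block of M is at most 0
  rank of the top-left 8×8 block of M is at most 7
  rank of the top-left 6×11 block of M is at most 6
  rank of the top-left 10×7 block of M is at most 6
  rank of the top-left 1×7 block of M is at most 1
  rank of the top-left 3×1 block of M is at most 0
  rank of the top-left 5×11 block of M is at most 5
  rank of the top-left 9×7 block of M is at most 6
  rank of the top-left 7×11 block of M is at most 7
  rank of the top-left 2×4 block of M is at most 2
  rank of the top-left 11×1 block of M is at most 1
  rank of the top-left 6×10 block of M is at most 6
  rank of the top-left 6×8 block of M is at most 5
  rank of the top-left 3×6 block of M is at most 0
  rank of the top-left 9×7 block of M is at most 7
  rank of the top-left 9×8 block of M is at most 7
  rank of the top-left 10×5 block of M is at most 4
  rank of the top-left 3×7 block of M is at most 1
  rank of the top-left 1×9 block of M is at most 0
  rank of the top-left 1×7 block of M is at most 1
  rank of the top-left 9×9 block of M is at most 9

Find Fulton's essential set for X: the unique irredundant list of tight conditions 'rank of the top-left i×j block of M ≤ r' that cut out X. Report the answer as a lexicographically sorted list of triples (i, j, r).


The tightest implied rank at each (i,j), from the 40 conditions:

  i=1: 0 0 0 0 0 0 0 0 0 1 1
  i=2: 0 0 0 0 0 0 1 1 1 2 2
  i=3: 0 0 0 0 0 0 1 2 2 3 3
  i=4: 0 0 0 0 0 1 2 3 3 4 4
  i=5: 1 1 1 1 1 2 3 4 4 5 5
  i=6: 1 2 2 2 2 3 4 5 5 6 6
  i=7: 1 2 2 3 3 4 5 6 6 7 7
  i=8: 1 2 3 4 4 5 6 7 7 8 8
  i=9: 1 2 3 4 4 5 6 7 8 9 9
  i=10: 1 2 3 4 4 5 6 7 8 9 10
  i=11: 1 2 3 4 5 6 7 8 9 10 11

reading off 1-entries of Δ²R: w = (10, 7, 8, 6, 1, 2, 4, 3, 9, 11, 5).

|D(w)|=29, |Ess(w)|=5:

[(1, 9, 0), (3, 6, 0), (4, 5, 0), (7, 3, 2), (10, 5, 4)]
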